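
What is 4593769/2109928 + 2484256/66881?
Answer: 5548837158057/141114094568 ≈ 39.322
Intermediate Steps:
4593769/2109928 + 2484256/66881 = 5548837158057/141114094568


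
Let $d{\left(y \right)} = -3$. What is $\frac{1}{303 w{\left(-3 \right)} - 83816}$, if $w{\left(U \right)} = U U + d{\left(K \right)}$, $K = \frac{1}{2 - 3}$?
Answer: $- \frac{1}{81998} \approx -1.2195 \cdot 10^{-5}$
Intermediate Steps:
$K = -1$ ($K = \frac{1}{-1} = -1$)
$w{\left(U \right)} = -3 + U^{2}$ ($w{\left(U \right)} = U U - 3 = U^{2} - 3 = -3 + U^{2}$)
$\frac{1}{303 w{\left(-3 \right)} - 83816} = \frac{1}{303 \left(-3 + \left(-3\right)^{2}\right) - 83816} = \frac{1}{303 \left(-3 + 9\right) - 83816} = \frac{1}{303 \cdot 6 - 83816} = \frac{1}{1818 - 83816} = \frac{1}{-81998} = - \frac{1}{81998}$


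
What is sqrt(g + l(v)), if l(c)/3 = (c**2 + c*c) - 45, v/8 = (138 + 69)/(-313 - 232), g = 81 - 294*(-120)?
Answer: 3*sqrt(1164384074)/545 ≈ 187.83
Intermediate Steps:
g = 35361 (g = 81 + 35280 = 35361)
v = -1656/545 (v = 8*((138 + 69)/(-313 - 232)) = 8*(207/(-545)) = 8*(207*(-1/545)) = 8*(-207/545) = -1656/545 ≈ -3.0385)
l(c) = -135 + 6*c**2 (l(c) = 3*((c**2 + c*c) - 45) = 3*((c**2 + c**2) - 45) = 3*(2*c**2 - 45) = 3*(-45 + 2*c**2) = -135 + 6*c**2)
sqrt(g + l(v)) = sqrt(35361 + (-135 + 6*(-1656/545)**2)) = sqrt(35361 + (-135 + 6*(2742336/297025))) = sqrt(35361 + (-135 + 16454016/297025)) = sqrt(35361 - 23644359/297025) = sqrt(10479456666/297025) = 3*sqrt(1164384074)/545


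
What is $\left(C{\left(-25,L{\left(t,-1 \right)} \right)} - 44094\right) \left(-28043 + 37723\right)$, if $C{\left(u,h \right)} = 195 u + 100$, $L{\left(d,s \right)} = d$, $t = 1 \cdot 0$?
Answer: $-473051920$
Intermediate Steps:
$t = 0$
$C{\left(u,h \right)} = 100 + 195 u$
$\left(C{\left(-25,L{\left(t,-1 \right)} \right)} - 44094\right) \left(-28043 + 37723\right) = \left(\left(100 + 195 \left(-25\right)\right) - 44094\right) \left(-28043 + 37723\right) = \left(\left(100 - 4875\right) - 44094\right) 9680 = \left(-4775 - 44094\right) 9680 = \left(-48869\right) 9680 = -473051920$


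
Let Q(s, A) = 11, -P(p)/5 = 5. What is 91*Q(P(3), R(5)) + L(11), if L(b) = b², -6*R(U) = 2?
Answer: 1122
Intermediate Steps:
R(U) = -⅓ (R(U) = -⅙*2 = -⅓)
P(p) = -25 (P(p) = -5*5 = -25)
91*Q(P(3), R(5)) + L(11) = 91*11 + 11² = 1001 + 121 = 1122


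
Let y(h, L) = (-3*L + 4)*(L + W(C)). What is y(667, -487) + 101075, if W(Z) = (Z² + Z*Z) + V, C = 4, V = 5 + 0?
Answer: -558175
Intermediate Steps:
V = 5
W(Z) = 5 + 2*Z² (W(Z) = (Z² + Z*Z) + 5 = (Z² + Z²) + 5 = 2*Z² + 5 = 5 + 2*Z²)
y(h, L) = (4 - 3*L)*(37 + L) (y(h, L) = (-3*L + 4)*(L + (5 + 2*4²)) = (4 - 3*L)*(L + (5 + 2*16)) = (4 - 3*L)*(L + (5 + 32)) = (4 - 3*L)*(L + 37) = (4 - 3*L)*(37 + L))
y(667, -487) + 101075 = (148 - 107*(-487) - 3*(-487)²) + 101075 = (148 + 52109 - 3*237169) + 101075 = (148 + 52109 - 711507) + 101075 = -659250 + 101075 = -558175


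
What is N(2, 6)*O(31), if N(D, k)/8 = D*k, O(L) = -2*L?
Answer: -5952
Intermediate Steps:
N(D, k) = 8*D*k (N(D, k) = 8*(D*k) = 8*D*k)
N(2, 6)*O(31) = (8*2*6)*(-2*31) = 96*(-62) = -5952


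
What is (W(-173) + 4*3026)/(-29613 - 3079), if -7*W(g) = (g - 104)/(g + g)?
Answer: -29315611/79180024 ≈ -0.37024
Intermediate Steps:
W(g) = -(-104 + g)/(14*g) (W(g) = -(g - 104)/(7*(g + g)) = -(-104 + g)/(7*(2*g)) = -(-104 + g)*1/(2*g)/7 = -(-104 + g)/(14*g))
(W(-173) + 4*3026)/(-29613 - 3079) = ((1/14)*(104 - 1*(-173))/(-173) + 4*3026)/(-29613 - 3079) = ((1/14)*(-1/173)*(104 + 173) + 12104)/(-32692) = ((1/14)*(-1/173)*277 + 12104)*(-1/32692) = (-277/2422 + 12104)*(-1/32692) = (29315611/2422)*(-1/32692) = -29315611/79180024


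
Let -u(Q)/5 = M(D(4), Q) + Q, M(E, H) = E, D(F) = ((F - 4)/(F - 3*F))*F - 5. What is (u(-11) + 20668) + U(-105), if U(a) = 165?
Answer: 20913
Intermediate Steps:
D(F) = -3 - F/2 (D(F) = ((-4 + F)/((-2*F)))*F - 5 = ((-4 + F)*(-1/(2*F)))*F - 5 = (-(-4 + F)/(2*F))*F - 5 = (2 - F/2) - 5 = -3 - F/2)
u(Q) = 25 - 5*Q (u(Q) = -5*((-3 - 1/2*4) + Q) = -5*((-3 - 2) + Q) = -5*(-5 + Q) = 25 - 5*Q)
(u(-11) + 20668) + U(-105) = ((25 - 5*(-11)) + 20668) + 165 = ((25 + 55) + 20668) + 165 = (80 + 20668) + 165 = 20748 + 165 = 20913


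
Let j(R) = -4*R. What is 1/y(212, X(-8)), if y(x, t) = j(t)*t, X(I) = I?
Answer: -1/256 ≈ -0.0039063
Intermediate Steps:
y(x, t) = -4*t² (y(x, t) = (-4*t)*t = -4*t²)
1/y(212, X(-8)) = 1/(-4*(-8)²) = 1/(-4*64) = 1/(-256) = -1/256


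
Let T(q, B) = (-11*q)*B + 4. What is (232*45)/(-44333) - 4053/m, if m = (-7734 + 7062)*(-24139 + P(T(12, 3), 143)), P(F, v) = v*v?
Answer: -1241311469/5234840640 ≈ -0.23712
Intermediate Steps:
T(q, B) = 4 - 11*B*q (T(q, B) = -11*B*q + 4 = 4 - 11*B*q)
P(F, v) = v²
m = 2479680 (m = (-7734 + 7062)*(-24139 + 143²) = -672*(-24139 + 20449) = -672*(-3690) = 2479680)
(232*45)/(-44333) - 4053/m = (232*45)/(-44333) - 4053/2479680 = 10440*(-1/44333) - 4053*1/2479680 = -10440/44333 - 193/118080 = -1241311469/5234840640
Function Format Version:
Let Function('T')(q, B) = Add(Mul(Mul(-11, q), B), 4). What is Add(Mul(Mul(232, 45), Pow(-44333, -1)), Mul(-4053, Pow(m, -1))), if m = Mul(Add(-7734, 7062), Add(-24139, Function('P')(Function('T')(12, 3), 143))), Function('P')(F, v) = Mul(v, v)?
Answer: Rational(-1241311469, 5234840640) ≈ -0.23712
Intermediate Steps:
Function('T')(q, B) = Add(4, Mul(-11, B, q)) (Function('T')(q, B) = Add(Mul(-11, B, q), 4) = Add(4, Mul(-11, B, q)))
Function('P')(F, v) = Pow(v, 2)
m = 2479680 (m = Mul(Add(-7734, 7062), Add(-24139, Pow(143, 2))) = Mul(-672, Add(-24139, 20449)) = Mul(-672, -3690) = 2479680)
Add(Mul(Mul(232, 45), Pow(-44333, -1)), Mul(-4053, Pow(m, -1))) = Add(Mul(Mul(232, 45), Pow(-44333, -1)), Mul(-4053, Pow(2479680, -1))) = Add(Mul(10440, Rational(-1, 44333)), Mul(-4053, Rational(1, 2479680))) = Add(Rational(-10440, 44333), Rational(-193, 118080)) = Rational(-1241311469, 5234840640)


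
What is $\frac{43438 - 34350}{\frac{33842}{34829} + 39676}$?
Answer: $\frac{158262976}{690954623} \approx 0.22905$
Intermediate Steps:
$\frac{43438 - 34350}{\frac{33842}{34829} + 39676} = \frac{9088}{33842 \cdot \frac{1}{34829} + 39676} = \frac{9088}{\frac{33842}{34829} + 39676} = \frac{9088}{\frac{1381909246}{34829}} = 9088 \cdot \frac{34829}{1381909246} = \frac{158262976}{690954623}$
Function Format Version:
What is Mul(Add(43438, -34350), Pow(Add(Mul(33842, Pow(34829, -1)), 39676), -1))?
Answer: Rational(158262976, 690954623) ≈ 0.22905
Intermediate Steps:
Mul(Add(43438, -34350), Pow(Add(Mul(33842, Pow(34829, -1)), 39676), -1)) = Mul(9088, Pow(Add(Mul(33842, Rational(1, 34829)), 39676), -1)) = Mul(9088, Pow(Add(Rational(33842, 34829), 39676), -1)) = Mul(9088, Pow(Rational(1381909246, 34829), -1)) = Mul(9088, Rational(34829, 1381909246)) = Rational(158262976, 690954623)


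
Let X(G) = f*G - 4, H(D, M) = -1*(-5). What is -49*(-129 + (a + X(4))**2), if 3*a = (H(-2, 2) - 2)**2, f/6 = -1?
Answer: -24304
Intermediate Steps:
f = -6 (f = 6*(-1) = -6)
H(D, M) = 5
X(G) = -4 - 6*G (X(G) = -6*G - 4 = -4 - 6*G)
a = 3 (a = (5 - 2)**2/3 = (1/3)*3**2 = (1/3)*9 = 3)
-49*(-129 + (a + X(4))**2) = -49*(-129 + (3 + (-4 - 6*4))**2) = -49*(-129 + (3 + (-4 - 24))**2) = -49*(-129 + (3 - 28)**2) = -49*(-129 + (-25)**2) = -49*(-129 + 625) = -49*496 = -24304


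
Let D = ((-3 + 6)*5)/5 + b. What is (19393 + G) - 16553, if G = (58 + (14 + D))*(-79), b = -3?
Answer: -2848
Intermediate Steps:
D = 0 (D = ((-3 + 6)*5)/5 - 3 = (3*5)/5 - 3 = (1/5)*15 - 3 = 3 - 3 = 0)
G = -5688 (G = (58 + (14 + 0))*(-79) = (58 + 14)*(-79) = 72*(-79) = -5688)
(19393 + G) - 16553 = (19393 - 5688) - 16553 = 13705 - 16553 = -2848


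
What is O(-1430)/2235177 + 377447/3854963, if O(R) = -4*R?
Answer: 123673034497/1230932090493 ≈ 0.10047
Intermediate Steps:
O(-1430)/2235177 + 377447/3854963 = -4*(-1430)/2235177 + 377447/3854963 = 5720*(1/2235177) + 377447*(1/3854963) = 5720/2235177 + 53921/550709 = 123673034497/1230932090493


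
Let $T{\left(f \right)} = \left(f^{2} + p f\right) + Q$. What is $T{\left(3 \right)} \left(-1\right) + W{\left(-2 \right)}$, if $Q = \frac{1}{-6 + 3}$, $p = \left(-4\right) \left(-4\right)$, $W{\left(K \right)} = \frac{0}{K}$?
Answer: $- \frac{170}{3} \approx -56.667$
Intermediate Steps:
$W{\left(K \right)} = 0$
$p = 16$
$Q = - \frac{1}{3}$ ($Q = \frac{1}{-3} = - \frac{1}{3} \approx -0.33333$)
$T{\left(f \right)} = - \frac{1}{3} + f^{2} + 16 f$ ($T{\left(f \right)} = \left(f^{2} + 16 f\right) - \frac{1}{3} = - \frac{1}{3} + f^{2} + 16 f$)
$T{\left(3 \right)} \left(-1\right) + W{\left(-2 \right)} = \left(- \frac{1}{3} + 3^{2} + 16 \cdot 3\right) \left(-1\right) + 0 = \left(- \frac{1}{3} + 9 + 48\right) \left(-1\right) + 0 = \frac{170}{3} \left(-1\right) + 0 = - \frac{170}{3} + 0 = - \frac{170}{3}$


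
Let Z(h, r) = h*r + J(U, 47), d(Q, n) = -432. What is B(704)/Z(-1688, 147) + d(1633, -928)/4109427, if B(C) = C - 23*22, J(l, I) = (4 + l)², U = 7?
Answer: -34104038/37748131015 ≈ -0.00090346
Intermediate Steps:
Z(h, r) = 121 + h*r (Z(h, r) = h*r + (4 + 7)² = h*r + 11² = h*r + 121 = 121 + h*r)
B(C) = -506 + C (B(C) = C - 506 = -506 + C)
B(704)/Z(-1688, 147) + d(1633, -928)/4109427 = (-506 + 704)/(121 - 1688*147) - 432/4109427 = 198/(121 - 248136) - 432*1/4109427 = 198/(-248015) - 16/152201 = 198*(-1/248015) - 16/152201 = -198/248015 - 16/152201 = -34104038/37748131015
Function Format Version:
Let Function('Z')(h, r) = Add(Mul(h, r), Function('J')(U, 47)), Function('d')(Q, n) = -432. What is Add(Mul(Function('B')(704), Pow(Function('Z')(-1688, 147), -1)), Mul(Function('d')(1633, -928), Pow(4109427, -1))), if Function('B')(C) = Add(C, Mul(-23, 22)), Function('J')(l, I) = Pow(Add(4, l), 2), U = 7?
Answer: Rational(-34104038, 37748131015) ≈ -0.00090346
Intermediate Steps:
Function('Z')(h, r) = Add(121, Mul(h, r)) (Function('Z')(h, r) = Add(Mul(h, r), Pow(Add(4, 7), 2)) = Add(Mul(h, r), Pow(11, 2)) = Add(Mul(h, r), 121) = Add(121, Mul(h, r)))
Function('B')(C) = Add(-506, C) (Function('B')(C) = Add(C, -506) = Add(-506, C))
Add(Mul(Function('B')(704), Pow(Function('Z')(-1688, 147), -1)), Mul(Function('d')(1633, -928), Pow(4109427, -1))) = Add(Mul(Add(-506, 704), Pow(Add(121, Mul(-1688, 147)), -1)), Mul(-432, Pow(4109427, -1))) = Add(Mul(198, Pow(Add(121, -248136), -1)), Mul(-432, Rational(1, 4109427))) = Add(Mul(198, Pow(-248015, -1)), Rational(-16, 152201)) = Add(Mul(198, Rational(-1, 248015)), Rational(-16, 152201)) = Add(Rational(-198, 248015), Rational(-16, 152201)) = Rational(-34104038, 37748131015)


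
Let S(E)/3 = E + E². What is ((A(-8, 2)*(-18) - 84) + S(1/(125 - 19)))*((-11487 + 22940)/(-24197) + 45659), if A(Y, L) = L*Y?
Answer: 1266356943873525/135938746 ≈ 9.3156e+6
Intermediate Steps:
S(E) = 3*E + 3*E² (S(E) = 3*(E + E²) = 3*E + 3*E²)
((A(-8, 2)*(-18) - 84) + S(1/(125 - 19)))*((-11487 + 22940)/(-24197) + 45659) = (((2*(-8))*(-18) - 84) + 3*(1 + 1/(125 - 19))/(125 - 19))*((-11487 + 22940)/(-24197) + 45659) = ((-16*(-18) - 84) + 3*(1 + 1/106)/106)*(11453*(-1/24197) + 45659) = ((288 - 84) + 3*(1/106)*(1 + 1/106))*(-11453/24197 + 45659) = (204 + 3*(1/106)*(107/106))*(1104799370/24197) = (204 + 321/11236)*(1104799370/24197) = (2292465/11236)*(1104799370/24197) = 1266356943873525/135938746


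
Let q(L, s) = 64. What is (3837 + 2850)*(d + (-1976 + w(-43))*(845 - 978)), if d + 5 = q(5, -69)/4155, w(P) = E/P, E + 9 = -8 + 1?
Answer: 104640090503703/59555 ≈ 1.7570e+9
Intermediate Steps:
E = -16 (E = -9 + (-8 + 1) = -9 - 7 = -16)
w(P) = -16/P
d = -20711/4155 (d = -5 + 64/4155 = -20711/4155 ≈ -4.9846)
(3837 + 2850)*(d + (-1976 + w(-43))*(845 - 978)) = (3837 + 2850)*(-20711/4155 + (-1976 - 16/(-43))*(845 - 978)) = 6687*(-20711/4155 + (-1976 - 16*(-1/43))*(-133)) = 6687*(-20711/4155 + (-1976 + 16/43)*(-133)) = 6687*(-20711/4155 - 84952/43*(-133)) = 6687*(-20711/4155 + 11298616/43) = 6687*(46944858907/178665) = 104640090503703/59555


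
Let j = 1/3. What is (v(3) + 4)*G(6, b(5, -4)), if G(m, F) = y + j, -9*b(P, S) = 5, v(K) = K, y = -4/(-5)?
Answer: 119/15 ≈ 7.9333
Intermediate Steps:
y = ⅘ (y = -4*(-⅕) = ⅘ ≈ 0.80000)
j = ⅓ ≈ 0.33333
b(P, S) = -5/9 (b(P, S) = -⅑*5 = -5/9)
G(m, F) = 17/15 (G(m, F) = ⅘ + ⅓ = 17/15)
(v(3) + 4)*G(6, b(5, -4)) = (3 + 4)*(17/15) = 7*(17/15) = 119/15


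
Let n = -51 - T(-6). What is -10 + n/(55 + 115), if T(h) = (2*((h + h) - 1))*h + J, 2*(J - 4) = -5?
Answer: -3817/340 ≈ -11.226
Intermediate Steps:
J = 3/2 (J = 4 + (½)*(-5) = 4 - 5/2 = 3/2 ≈ 1.5000)
T(h) = 3/2 + h*(-2 + 4*h) (T(h) = (2*((h + h) - 1))*h + 3/2 = (2*(2*h - 1))*h + 3/2 = (2*(-1 + 2*h))*h + 3/2 = (-2 + 4*h)*h + 3/2 = h*(-2 + 4*h) + 3/2 = 3/2 + h*(-2 + 4*h))
n = -417/2 (n = -51 - (3/2 - 2*(-6) + 4*(-6)²) = -51 - (3/2 + 12 + 4*36) = -51 - (3/2 + 12 + 144) = -51 - 1*315/2 = -51 - 315/2 = -417/2 ≈ -208.50)
-10 + n/(55 + 115) = -10 - 417/2/(55 + 115) = -10 - 417/2/170 = -10 + (1/170)*(-417/2) = -10 - 417/340 = -3817/340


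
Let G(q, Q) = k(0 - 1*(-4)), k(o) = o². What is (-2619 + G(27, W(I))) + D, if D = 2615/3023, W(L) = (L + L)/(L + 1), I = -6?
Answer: -7866254/3023 ≈ -2602.1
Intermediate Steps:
W(L) = 2*L/(1 + L) (W(L) = (2*L)/(1 + L) = 2*L/(1 + L))
G(q, Q) = 16 (G(q, Q) = (0 - 1*(-4))² = (0 + 4)² = 4² = 16)
D = 2615/3023 (D = 2615*(1/3023) = 2615/3023 ≈ 0.86504)
(-2619 + G(27, W(I))) + D = (-2619 + 16) + 2615/3023 = -2603 + 2615/3023 = -7866254/3023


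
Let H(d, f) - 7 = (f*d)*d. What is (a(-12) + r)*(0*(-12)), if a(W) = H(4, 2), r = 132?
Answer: 0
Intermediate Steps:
H(d, f) = 7 + f*d² (H(d, f) = 7 + (f*d)*d = 7 + (d*f)*d = 7 + f*d²)
a(W) = 39 (a(W) = 7 + 2*4² = 7 + 2*16 = 7 + 32 = 39)
(a(-12) + r)*(0*(-12)) = (39 + 132)*(0*(-12)) = 171*0 = 0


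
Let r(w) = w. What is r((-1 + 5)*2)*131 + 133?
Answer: 1181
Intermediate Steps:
r((-1 + 5)*2)*131 + 133 = ((-1 + 5)*2)*131 + 133 = (4*2)*131 + 133 = 8*131 + 133 = 1048 + 133 = 1181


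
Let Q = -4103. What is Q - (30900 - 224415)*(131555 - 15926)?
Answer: 22375941832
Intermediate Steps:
Q - (30900 - 224415)*(131555 - 15926) = -4103 - (30900 - 224415)*(131555 - 15926) = -4103 - (-193515)*115629 = -4103 - 1*(-22375945935) = -4103 + 22375945935 = 22375941832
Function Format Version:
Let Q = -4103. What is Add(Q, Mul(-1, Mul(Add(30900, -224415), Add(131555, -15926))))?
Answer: 22375941832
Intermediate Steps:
Add(Q, Mul(-1, Mul(Add(30900, -224415), Add(131555, -15926)))) = Add(-4103, Mul(-1, Mul(Add(30900, -224415), Add(131555, -15926)))) = Add(-4103, Mul(-1, Mul(-193515, 115629))) = Add(-4103, Mul(-1, -22375945935)) = Add(-4103, 22375945935) = 22375941832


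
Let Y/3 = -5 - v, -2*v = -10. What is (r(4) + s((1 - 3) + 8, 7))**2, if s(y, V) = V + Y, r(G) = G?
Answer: 361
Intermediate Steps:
v = 5 (v = -1/2*(-10) = 5)
Y = -30 (Y = 3*(-5 - 1*5) = 3*(-5 - 5) = 3*(-10) = -30)
s(y, V) = -30 + V (s(y, V) = V - 30 = -30 + V)
(r(4) + s((1 - 3) + 8, 7))**2 = (4 + (-30 + 7))**2 = (4 - 23)**2 = (-19)**2 = 361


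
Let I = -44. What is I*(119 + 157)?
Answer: -12144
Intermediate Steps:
I*(119 + 157) = -44*(119 + 157) = -44*276 = -12144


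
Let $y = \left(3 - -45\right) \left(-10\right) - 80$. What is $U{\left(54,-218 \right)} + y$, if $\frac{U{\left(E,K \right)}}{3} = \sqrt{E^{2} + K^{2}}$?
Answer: $-560 + 6 \sqrt{12610} \approx 113.77$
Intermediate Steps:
$U{\left(E,K \right)} = 3 \sqrt{E^{2} + K^{2}}$
$y = -560$ ($y = \left(3 + 45\right) \left(-10\right) - 80 = 48 \left(-10\right) - 80 = -480 - 80 = -560$)
$U{\left(54,-218 \right)} + y = 3 \sqrt{54^{2} + \left(-218\right)^{2}} - 560 = 3 \sqrt{2916 + 47524} - 560 = 3 \sqrt{50440} - 560 = 3 \cdot 2 \sqrt{12610} - 560 = 6 \sqrt{12610} - 560 = -560 + 6 \sqrt{12610}$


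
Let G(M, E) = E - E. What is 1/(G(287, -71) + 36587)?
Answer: 1/36587 ≈ 2.7332e-5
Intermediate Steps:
G(M, E) = 0
1/(G(287, -71) + 36587) = 1/(0 + 36587) = 1/36587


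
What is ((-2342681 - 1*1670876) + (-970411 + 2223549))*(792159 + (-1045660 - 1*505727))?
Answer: 2095787396532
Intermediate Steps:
((-2342681 - 1*1670876) + (-970411 + 2223549))*(792159 + (-1045660 - 1*505727)) = ((-2342681 - 1670876) + 1253138)*(792159 + (-1045660 - 505727)) = (-4013557 + 1253138)*(792159 - 1551387) = -2760419*(-759228) = 2095787396532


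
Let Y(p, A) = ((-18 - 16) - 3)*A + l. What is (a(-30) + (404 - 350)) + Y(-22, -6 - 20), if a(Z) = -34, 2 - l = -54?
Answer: 1038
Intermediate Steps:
l = 56 (l = 2 - 1*(-54) = 2 + 54 = 56)
Y(p, A) = 56 - 37*A (Y(p, A) = ((-18 - 16) - 3)*A + 56 = (-34 - 3)*A + 56 = -37*A + 56 = 56 - 37*A)
(a(-30) + (404 - 350)) + Y(-22, -6 - 20) = (-34 + (404 - 350)) + (56 - 37*(-6 - 20)) = (-34 + 54) + (56 - 37*(-26)) = 20 + (56 + 962) = 20 + 1018 = 1038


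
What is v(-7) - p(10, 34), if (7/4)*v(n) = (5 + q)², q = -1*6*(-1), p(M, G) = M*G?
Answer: -1896/7 ≈ -270.86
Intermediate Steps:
p(M, G) = G*M
q = 6 (q = -6*(-1) = 6)
v(n) = 484/7 (v(n) = 4*(5 + 6)²/7 = (4/7)*11² = (4/7)*121 = 484/7)
v(-7) - p(10, 34) = 484/7 - 34*10 = 484/7 - 1*340 = 484/7 - 340 = -1896/7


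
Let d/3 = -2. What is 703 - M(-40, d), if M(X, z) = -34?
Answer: 737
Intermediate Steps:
d = -6 (d = 3*(-2) = -6)
703 - M(-40, d) = 703 - 1*(-34) = 703 + 34 = 737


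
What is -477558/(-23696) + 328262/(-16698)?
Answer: 4449253/8992632 ≈ 0.49477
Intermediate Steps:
-477558/(-23696) + 328262/(-16698) = -477558*(-1/23696) + 328262*(-1/16698) = 238779/11848 - 14921/759 = 4449253/8992632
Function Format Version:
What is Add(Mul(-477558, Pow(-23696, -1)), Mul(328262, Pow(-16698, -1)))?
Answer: Rational(4449253, 8992632) ≈ 0.49477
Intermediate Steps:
Add(Mul(-477558, Pow(-23696, -1)), Mul(328262, Pow(-16698, -1))) = Add(Mul(-477558, Rational(-1, 23696)), Mul(328262, Rational(-1, 16698))) = Add(Rational(238779, 11848), Rational(-14921, 759)) = Rational(4449253, 8992632)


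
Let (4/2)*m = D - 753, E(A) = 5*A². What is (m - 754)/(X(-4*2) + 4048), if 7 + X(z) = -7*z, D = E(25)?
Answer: 432/4097 ≈ 0.10544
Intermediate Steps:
D = 3125 (D = 5*25² = 5*625 = 3125)
X(z) = -7 - 7*z
m = 1186 (m = (3125 - 753)/2 = (½)*2372 = 1186)
(m - 754)/(X(-4*2) + 4048) = (1186 - 754)/((-7 - (-28)*2) + 4048) = 432/((-7 - 7*(-8)) + 4048) = 432/((-7 + 56) + 4048) = 432/(49 + 4048) = 432/4097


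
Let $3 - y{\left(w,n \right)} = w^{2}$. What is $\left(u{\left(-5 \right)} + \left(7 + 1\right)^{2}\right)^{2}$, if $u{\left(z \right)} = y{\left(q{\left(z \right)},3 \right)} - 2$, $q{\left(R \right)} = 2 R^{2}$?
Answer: $5929225$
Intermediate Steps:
$y{\left(w,n \right)} = 3 - w^{2}$
$u{\left(z \right)} = 1 - 4 z^{4}$ ($u{\left(z \right)} = \left(3 - \left(2 z^{2}\right)^{2}\right) - 2 = \left(3 - 4 z^{4}\right) - 2 = 1 - 4 z^{4}$)
$\left(u{\left(-5 \right)} + \left(7 + 1\right)^{2}\right)^{2} = \left(\left(1 - 4 \left(-5\right)^{4}\right) + \left(7 + 1\right)^{2}\right)^{2} = \left(\left(1 - 2500\right) + 8^{2}\right)^{2} = \left(\left(1 - 2500\right) + 64\right)^{2} = \left(-2499 + 64\right)^{2} = \left(-2435\right)^{2} = 5929225$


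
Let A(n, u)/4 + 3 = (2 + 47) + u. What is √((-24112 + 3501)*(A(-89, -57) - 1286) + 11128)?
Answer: √27423758 ≈ 5236.8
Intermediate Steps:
A(n, u) = 184 + 4*u (A(n, u) = -12 + 4*((2 + 47) + u) = -12 + 4*(49 + u) = -12 + (196 + 4*u) = 184 + 4*u)
√((-24112 + 3501)*(A(-89, -57) - 1286) + 11128) = √((-24112 + 3501)*((184 + 4*(-57)) - 1286) + 11128) = √(-20611*((184 - 228) - 1286) + 11128) = √(-20611*(-44 - 1286) + 11128) = √(-20611*(-1330) + 11128) = √(27412630 + 11128) = √27423758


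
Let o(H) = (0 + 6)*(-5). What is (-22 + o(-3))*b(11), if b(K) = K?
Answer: -572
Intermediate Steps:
o(H) = -30 (o(H) = 6*(-5) = -30)
(-22 + o(-3))*b(11) = (-22 - 30)*11 = -52*11 = -572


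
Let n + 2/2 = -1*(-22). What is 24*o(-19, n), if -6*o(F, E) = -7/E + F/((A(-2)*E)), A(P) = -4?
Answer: 3/7 ≈ 0.42857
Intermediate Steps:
n = 21 (n = -1 - 1*(-22) = -1 + 22 = 21)
o(F, E) = 7/(6*E) + F/(24*E) (o(F, E) = -(-7/E + F/((-4*E)))/6 = -(-7/E + F*(-1/(4*E)))/6 = -(-7/E - F/(4*E))/6 = 7/(6*E) + F/(24*E))
24*o(-19, n) = 24*((1/24)*(28 - 19)/21) = 24*((1/24)*(1/21)*9) = 24*(1/56) = 3/7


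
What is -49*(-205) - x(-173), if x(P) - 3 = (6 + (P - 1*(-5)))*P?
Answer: -17984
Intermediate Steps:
x(P) = 3 + P*(11 + P) (x(P) = 3 + (6 + (P - 1*(-5)))*P = 3 + (6 + (P + 5))*P = 3 + (6 + (5 + P))*P = 3 + (11 + P)*P = 3 + P*(11 + P))
-49*(-205) - x(-173) = -49*(-205) - (3 + (-173)² + 11*(-173)) = 10045 - (3 + 29929 - 1903) = 10045 - 1*28029 = 10045 - 28029 = -17984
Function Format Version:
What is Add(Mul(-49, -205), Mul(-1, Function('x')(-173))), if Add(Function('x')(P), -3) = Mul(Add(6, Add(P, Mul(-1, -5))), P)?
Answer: -17984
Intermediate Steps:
Function('x')(P) = Add(3, Mul(P, Add(11, P))) (Function('x')(P) = Add(3, Mul(Add(6, Add(P, Mul(-1, -5))), P)) = Add(3, Mul(Add(6, Add(P, 5)), P)) = Add(3, Mul(Add(6, Add(5, P)), P)) = Add(3, Mul(Add(11, P), P)) = Add(3, Mul(P, Add(11, P))))
Add(Mul(-49, -205), Mul(-1, Function('x')(-173))) = Add(Mul(-49, -205), Mul(-1, Add(3, Pow(-173, 2), Mul(11, -173)))) = Add(10045, Mul(-1, Add(3, 29929, -1903))) = Add(10045, Mul(-1, 28029)) = Add(10045, -28029) = -17984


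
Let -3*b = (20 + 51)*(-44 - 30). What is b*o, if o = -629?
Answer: -3304766/3 ≈ -1.1016e+6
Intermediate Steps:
b = 5254/3 (b = -(20 + 51)*(-44 - 30)/3 = -71*(-74)/3 = -⅓*(-5254) = 5254/3 ≈ 1751.3)
b*o = (5254/3)*(-629) = -3304766/3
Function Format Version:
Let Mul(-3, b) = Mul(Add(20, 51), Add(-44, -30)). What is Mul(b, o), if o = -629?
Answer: Rational(-3304766, 3) ≈ -1.1016e+6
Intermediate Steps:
b = Rational(5254, 3) (b = Mul(Rational(-1, 3), Mul(Add(20, 51), Add(-44, -30))) = Mul(Rational(-1, 3), Mul(71, -74)) = Mul(Rational(-1, 3), -5254) = Rational(5254, 3) ≈ 1751.3)
Mul(b, o) = Mul(Rational(5254, 3), -629) = Rational(-3304766, 3)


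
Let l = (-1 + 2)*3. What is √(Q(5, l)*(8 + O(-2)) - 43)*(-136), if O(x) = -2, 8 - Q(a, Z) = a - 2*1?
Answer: -136*I*√13 ≈ -490.35*I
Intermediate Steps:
l = 3 (l = 1*3 = 3)
Q(a, Z) = 10 - a (Q(a, Z) = 8 - (a - 2*1) = 8 - (a - 2) = 8 - (-2 + a) = 8 + (2 - a) = 10 - a)
√(Q(5, l)*(8 + O(-2)) - 43)*(-136) = √((10 - 1*5)*(8 - 2) - 43)*(-136) = √((10 - 5)*6 - 43)*(-136) = √(5*6 - 43)*(-136) = √(30 - 43)*(-136) = √(-13)*(-136) = (I*√13)*(-136) = -136*I*√13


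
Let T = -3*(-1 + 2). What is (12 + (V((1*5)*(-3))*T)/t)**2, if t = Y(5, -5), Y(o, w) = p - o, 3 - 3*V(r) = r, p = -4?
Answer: 196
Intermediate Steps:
T = -3 (T = -3*1 = -3)
V(r) = 1 - r/3
Y(o, w) = -4 - o
t = -9 (t = -4 - 1*5 = -4 - 5 = -9)
(12 + (V((1*5)*(-3))*T)/t)**2 = (12 + ((1 - 1*5*(-3)/3)*(-3))/(-9))**2 = (12 + ((1 - 5*(-3)/3)*(-3))*(-1/9))**2 = (12 + ((1 - 1/3*(-15))*(-3))*(-1/9))**2 = (12 + ((1 + 5)*(-3))*(-1/9))**2 = (12 + (6*(-3))*(-1/9))**2 = (12 - 18*(-1/9))**2 = (12 + 2)**2 = 14**2 = 196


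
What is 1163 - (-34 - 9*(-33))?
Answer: 900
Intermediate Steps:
1163 - (-34 - 9*(-33)) = 1163 - (-34 + 297) = 1163 - 1*263 = 1163 - 263 = 900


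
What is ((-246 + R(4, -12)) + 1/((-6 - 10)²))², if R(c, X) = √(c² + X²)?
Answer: 3976336385/65536 - 62975*√10/32 ≈ 54451.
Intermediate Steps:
R(c, X) = √(X² + c²)
((-246 + R(4, -12)) + 1/((-6 - 10)²))² = ((-246 + √((-12)² + 4²)) + 1/((-6 - 10)²))² = ((-246 + √(144 + 16)) + 1/((-16)²))² = ((-246 + √160) + 1/256)² = ((-246 + 4*√10) + 1/256)² = (-62975/256 + 4*√10)²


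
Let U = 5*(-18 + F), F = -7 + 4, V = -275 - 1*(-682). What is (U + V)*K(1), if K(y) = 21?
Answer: 6342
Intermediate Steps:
V = 407 (V = -275 + 682 = 407)
F = -3
U = -105 (U = 5*(-18 - 3) = 5*(-21) = -105)
(U + V)*K(1) = (-105 + 407)*21 = 302*21 = 6342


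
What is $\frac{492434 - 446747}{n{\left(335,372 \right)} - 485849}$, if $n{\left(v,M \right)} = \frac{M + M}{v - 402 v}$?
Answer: $- \frac{6137363145}{65266526159} \approx -0.094035$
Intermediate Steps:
$n{\left(v,M \right)} = - \frac{2 M}{401 v}$ ($n{\left(v,M \right)} = \frac{2 M}{\left(-401\right) v} = 2 M \left(- \frac{1}{401 v}\right) = - \frac{2 M}{401 v}$)
$\frac{492434 - 446747}{n{\left(335,372 \right)} - 485849} = \frac{492434 - 446747}{\left(- \frac{2}{401}\right) 372 \cdot \frac{1}{335} - 485849} = \frac{45687}{\left(- \frac{2}{401}\right) 372 \cdot \frac{1}{335} - 485849} = \frac{45687}{- \frac{744}{134335} - 485849} = \frac{45687}{- \frac{65266526159}{134335}} = 45687 \left(- \frac{134335}{65266526159}\right) = - \frac{6137363145}{65266526159}$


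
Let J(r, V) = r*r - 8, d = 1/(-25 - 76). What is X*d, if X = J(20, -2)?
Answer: -392/101 ≈ -3.8812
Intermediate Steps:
d = -1/101 (d = 1/(-101) = -1/101 ≈ -0.0099010)
J(r, V) = -8 + r² (J(r, V) = r² - 8 = -8 + r²)
X = 392 (X = -8 + 20² = -8 + 400 = 392)
X*d = 392*(-1/101) = -392/101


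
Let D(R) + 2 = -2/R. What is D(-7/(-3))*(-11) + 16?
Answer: 332/7 ≈ 47.429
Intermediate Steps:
D(R) = -2 - 2/R
D(-7/(-3))*(-11) + 16 = (-2 - 2/((-7/(-3))))*(-11) + 16 = (-2 - 2/((-7*(-1/3))))*(-11) + 16 = (-2 - 2/7/3)*(-11) + 16 = (-2 - 2*3/7)*(-11) + 16 = (-2 - 6/7)*(-11) + 16 = -20/7*(-11) + 16 = 220/7 + 16 = 332/7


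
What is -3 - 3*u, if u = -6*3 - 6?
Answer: 69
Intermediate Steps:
u = -24 (u = -18 - 6 = -24)
-3 - 3*u = -3 - 3*(-24) = -3 + 72 = 69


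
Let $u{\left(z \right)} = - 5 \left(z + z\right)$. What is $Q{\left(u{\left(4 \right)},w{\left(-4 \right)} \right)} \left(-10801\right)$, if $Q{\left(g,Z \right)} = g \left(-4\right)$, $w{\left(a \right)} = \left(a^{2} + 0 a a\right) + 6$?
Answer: $-1728160$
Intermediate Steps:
$w{\left(a \right)} = 6 + a^{2}$ ($w{\left(a \right)} = \left(a^{2} + 0 a\right) + 6 = \left(a^{2} + 0\right) + 6 = a^{2} + 6 = 6 + a^{2}$)
$u{\left(z \right)} = - 10 z$ ($u{\left(z \right)} = - 5 \cdot 2 z = - 10 z$)
$Q{\left(g,Z \right)} = - 4 g$
$Q{\left(u{\left(4 \right)},w{\left(-4 \right)} \right)} \left(-10801\right) = - 4 \left(\left(-10\right) 4\right) \left(-10801\right) = \left(-4\right) \left(-40\right) \left(-10801\right) = 160 \left(-10801\right) = -1728160$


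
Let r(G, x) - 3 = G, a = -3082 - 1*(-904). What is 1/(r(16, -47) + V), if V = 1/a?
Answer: 2178/41381 ≈ 0.052633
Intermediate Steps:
a = -2178 (a = -3082 + 904 = -2178)
r(G, x) = 3 + G
V = -1/2178 (V = 1/(-2178) = -1/2178 ≈ -0.00045914)
1/(r(16, -47) + V) = 1/((3 + 16) - 1/2178) = 1/(19 - 1/2178) = 1/(41381/2178) = 2178/41381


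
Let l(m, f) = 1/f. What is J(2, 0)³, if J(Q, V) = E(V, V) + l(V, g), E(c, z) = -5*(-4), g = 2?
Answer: 68921/8 ≈ 8615.1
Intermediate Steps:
E(c, z) = 20
J(Q, V) = 41/2 (J(Q, V) = 20 + 1/2 = 20 + ½ = 41/2)
J(2, 0)³ = (41/2)³ = 68921/8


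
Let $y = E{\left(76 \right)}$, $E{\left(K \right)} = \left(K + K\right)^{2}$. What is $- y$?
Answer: $-23104$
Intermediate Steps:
$E{\left(K \right)} = 4 K^{2}$ ($E{\left(K \right)} = \left(2 K\right)^{2} = 4 K^{2}$)
$y = 23104$ ($y = 4 \cdot 76^{2} = 4 \cdot 5776 = 23104$)
$- y = \left(-1\right) 23104 = -23104$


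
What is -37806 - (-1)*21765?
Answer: -16041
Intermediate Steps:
-37806 - (-1)*21765 = -37806 - 1*(-21765) = -37806 + 21765 = -16041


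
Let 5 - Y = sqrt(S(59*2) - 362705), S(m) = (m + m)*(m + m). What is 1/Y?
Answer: 5/307034 + I*sqrt(307009)/307034 ≈ 1.6285e-5 + 0.0018046*I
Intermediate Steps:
S(m) = 4*m**2 (S(m) = (2*m)*(2*m) = 4*m**2)
Y = 5 - I*sqrt(307009) (Y = 5 - sqrt(4*(59*2)**2 - 362705) = 5 - sqrt(4*118**2 - 362705) = 5 - sqrt(4*13924 - 362705) = 5 - sqrt(55696 - 362705) = 5 - sqrt(-307009) = 5 - I*sqrt(307009) ≈ 5.0 - 554.08*I)
1/Y = 1/(5 - I*sqrt(307009))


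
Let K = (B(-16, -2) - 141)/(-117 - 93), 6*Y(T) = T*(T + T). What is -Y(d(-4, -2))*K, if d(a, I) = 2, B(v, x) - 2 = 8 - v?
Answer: -46/63 ≈ -0.73016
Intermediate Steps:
B(v, x) = 10 - v (B(v, x) = 2 + (8 - v) = 10 - v)
Y(T) = T²/3 (Y(T) = (T*(T + T))/6 = (T*(2*T))/6 = (2*T²)/6 = T²/3)
K = 23/42 (K = ((10 - 1*(-16)) - 141)/(-117 - 93) = ((10 + 16) - 141)/(-210) = (26 - 141)*(-1/210) = -115*(-1/210) = 23/42 ≈ 0.54762)
-Y(d(-4, -2))*K = -(⅓)*2²*23/42 = -(⅓)*4*23/42 = -4*23/(3*42) = -1*46/63 = -46/63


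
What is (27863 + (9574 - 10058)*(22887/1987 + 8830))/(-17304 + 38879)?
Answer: -8447595167/42869525 ≈ -197.05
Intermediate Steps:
(27863 + (9574 - 10058)*(22887/1987 + 8830))/(-17304 + 38879) = (27863 - 484*(22887*(1/1987) + 8830))/21575 = (27863 - 484*(22887/1987 + 8830))*(1/21575) = (27863 - 484*17568097/1987)*(1/21575) = (27863 - 8502958948/1987)*(1/21575) = -8447595167/1987*1/21575 = -8447595167/42869525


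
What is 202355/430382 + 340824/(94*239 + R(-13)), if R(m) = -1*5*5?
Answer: 151225563323/9658202462 ≈ 15.658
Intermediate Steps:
R(m) = -25 (R(m) = -5*5 = -25)
202355/430382 + 340824/(94*239 + R(-13)) = 202355/430382 + 340824/(94*239 - 25) = 202355*(1/430382) + 340824/(22466 - 25) = 202355/430382 + 340824/22441 = 151225563323/9658202462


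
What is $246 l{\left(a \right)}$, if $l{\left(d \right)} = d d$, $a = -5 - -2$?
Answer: $2214$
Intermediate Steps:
$a = -3$ ($a = -5 + 2 = -3$)
$l{\left(d \right)} = d^{2}$
$246 l{\left(a \right)} = 246 \left(-3\right)^{2} = 246 \cdot 9 = 2214$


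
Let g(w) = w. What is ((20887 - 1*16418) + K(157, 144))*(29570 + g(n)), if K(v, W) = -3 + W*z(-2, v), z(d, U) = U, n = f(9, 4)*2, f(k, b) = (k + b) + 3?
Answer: 801444548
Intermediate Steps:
f(k, b) = 3 + b + k (f(k, b) = (b + k) + 3 = 3 + b + k)
n = 32 (n = (3 + 4 + 9)*2 = 16*2 = 32)
K(v, W) = -3 + W*v
((20887 - 1*16418) + K(157, 144))*(29570 + g(n)) = ((20887 - 1*16418) + (-3 + 144*157))*(29570 + 32) = ((20887 - 16418) + (-3 + 22608))*29602 = (4469 + 22605)*29602 = 27074*29602 = 801444548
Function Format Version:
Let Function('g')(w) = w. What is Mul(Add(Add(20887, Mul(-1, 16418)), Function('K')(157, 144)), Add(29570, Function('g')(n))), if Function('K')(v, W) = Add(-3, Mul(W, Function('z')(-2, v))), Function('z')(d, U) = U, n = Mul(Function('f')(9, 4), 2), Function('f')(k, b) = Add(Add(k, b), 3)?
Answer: 801444548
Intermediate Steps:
Function('f')(k, b) = Add(3, b, k) (Function('f')(k, b) = Add(Add(b, k), 3) = Add(3, b, k))
n = 32 (n = Mul(Add(3, 4, 9), 2) = Mul(16, 2) = 32)
Function('K')(v, W) = Add(-3, Mul(W, v))
Mul(Add(Add(20887, Mul(-1, 16418)), Function('K')(157, 144)), Add(29570, Function('g')(n))) = Mul(Add(Add(20887, Mul(-1, 16418)), Add(-3, Mul(144, 157))), Add(29570, 32)) = Mul(Add(Add(20887, -16418), Add(-3, 22608)), 29602) = Mul(Add(4469, 22605), 29602) = Mul(27074, 29602) = 801444548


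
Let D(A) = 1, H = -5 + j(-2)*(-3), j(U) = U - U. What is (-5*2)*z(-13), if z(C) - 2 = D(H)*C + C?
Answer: 240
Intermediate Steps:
j(U) = 0
H = -5 (H = -5 + 0*(-3) = -5 + 0 = -5)
z(C) = 2 + 2*C (z(C) = 2 + (1*C + C) = 2 + (C + C) = 2 + 2*C)
(-5*2)*z(-13) = (-5*2)*(2 + 2*(-13)) = -10*(2 - 26) = -10*(-24) = 240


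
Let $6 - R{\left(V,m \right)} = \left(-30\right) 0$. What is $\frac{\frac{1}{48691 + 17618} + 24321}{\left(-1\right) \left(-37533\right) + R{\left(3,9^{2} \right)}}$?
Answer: $\frac{1612701190}{2489173551} \approx 0.64789$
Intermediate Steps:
$R{\left(V,m \right)} = 6$ ($R{\left(V,m \right)} = 6 - \left(-30\right) 0 = 6 - 0 = 6 + 0 = 6$)
$\frac{\frac{1}{48691 + 17618} + 24321}{\left(-1\right) \left(-37533\right) + R{\left(3,9^{2} \right)}} = \frac{\frac{1}{48691 + 17618} + 24321}{\left(-1\right) \left(-37533\right) + 6} = \frac{\frac{1}{66309} + 24321}{37533 + 6} = \frac{\frac{1}{66309} + 24321}{37539} = \frac{1612701190}{66309} \cdot \frac{1}{37539} = \frac{1612701190}{2489173551}$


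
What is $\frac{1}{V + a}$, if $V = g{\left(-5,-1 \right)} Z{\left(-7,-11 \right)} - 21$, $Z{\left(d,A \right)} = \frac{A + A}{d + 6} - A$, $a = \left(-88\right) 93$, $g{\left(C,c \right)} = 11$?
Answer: $- \frac{1}{7842} \approx -0.00012752$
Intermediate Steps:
$a = -8184$
$Z{\left(d,A \right)} = - A + \frac{2 A}{6 + d}$ ($Z{\left(d,A \right)} = \frac{2 A}{6 + d} - A = - A + \frac{2 A}{6 + d}$)
$V = 342$ ($V = 11 \left(\left(-1\right) \left(-11\right) \frac{1}{6 - 7} \left(4 - 7\right)\right) - 21 = 11 \left(\left(-1\right) \left(-11\right) \frac{1}{-1} \left(-3\right)\right) - 21 = 11 \left(\left(-1\right) \left(-11\right) \left(-1\right) \left(-3\right)\right) - 21 = 11 \cdot 33 - 21 = 363 - 21 = 342$)
$\frac{1}{V + a} = \frac{1}{342 - 8184} = \frac{1}{-7842} = - \frac{1}{7842}$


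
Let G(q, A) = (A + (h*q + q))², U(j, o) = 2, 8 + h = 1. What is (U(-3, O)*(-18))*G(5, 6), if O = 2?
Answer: -20736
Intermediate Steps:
h = -7 (h = -8 + 1 = -7)
G(q, A) = (A - 6*q)² (G(q, A) = (A + (-7*q + q))² = (A - 6*q)²)
(U(-3, O)*(-18))*G(5, 6) = (2*(-18))*(6 - 6*5)² = -36*(6 - 30)² = -36*(-24)² = -36*576 = -20736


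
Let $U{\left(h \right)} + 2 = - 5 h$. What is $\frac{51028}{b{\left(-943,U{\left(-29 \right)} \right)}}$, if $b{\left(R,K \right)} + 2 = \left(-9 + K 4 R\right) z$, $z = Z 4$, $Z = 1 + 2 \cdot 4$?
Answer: $- \frac{25514}{9709291} \approx -0.0026278$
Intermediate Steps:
$U{\left(h \right)} = -2 - 5 h$
$Z = 9$ ($Z = 1 + 8 = 9$)
$z = 36$ ($z = 9 \cdot 4 = 36$)
$b{\left(R,K \right)} = -326 + 144 K R$ ($b{\left(R,K \right)} = -2 + \left(-9 + K 4 R\right) 36 = -2 + \left(-9 + 4 K R\right) 36 = -2 + \left(-324 + 144 K R\right) = -326 + 144 K R$)
$\frac{51028}{b{\left(-943,U{\left(-29 \right)} \right)}} = \frac{51028}{-326 + 144 \left(-2 - -145\right) \left(-943\right)} = \frac{51028}{-326 + 144 \left(-2 + 145\right) \left(-943\right)} = \frac{51028}{-326 + 144 \cdot 143 \left(-943\right)} = \frac{51028}{-326 - 19418256} = \frac{51028}{-19418582} = 51028 \left(- \frac{1}{19418582}\right) = - \frac{25514}{9709291}$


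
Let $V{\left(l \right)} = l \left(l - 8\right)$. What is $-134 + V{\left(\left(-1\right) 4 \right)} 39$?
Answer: $1738$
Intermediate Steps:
$V{\left(l \right)} = l \left(-8 + l\right)$
$-134 + V{\left(\left(-1\right) 4 \right)} 39 = -134 + \left(-1\right) 4 \left(-8 - 4\right) 39 = -134 + - 4 \left(-8 - 4\right) 39 = -134 + \left(-4\right) \left(-12\right) 39 = -134 + 48 \cdot 39 = -134 + 1872 = 1738$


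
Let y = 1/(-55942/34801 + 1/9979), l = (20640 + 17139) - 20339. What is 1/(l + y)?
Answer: 558210417/9734842393301 ≈ 5.7341e-5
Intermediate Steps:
l = 17440 (l = 37779 - 20339 = 17440)
y = -347279179/558210417 (y = 1/(-55942*1/34801 + 1/9979) = 1/(-55942/34801 + 1/9979) = 1/(-558210417/347279179) = -347279179/558210417 ≈ -0.62213)
1/(l + y) = 1/(17440 - 347279179/558210417) = 1/(9734842393301/558210417) = 558210417/9734842393301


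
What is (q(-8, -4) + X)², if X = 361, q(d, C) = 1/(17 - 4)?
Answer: 22033636/169 ≈ 1.3038e+5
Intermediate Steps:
q(d, C) = 1/13
(q(-8, -4) + X)² = (1/13 + 361)² = (4694/13)² = 22033636/169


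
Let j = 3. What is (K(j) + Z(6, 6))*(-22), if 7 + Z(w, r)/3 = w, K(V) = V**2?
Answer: -132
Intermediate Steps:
Z(w, r) = -21 + 3*w
(K(j) + Z(6, 6))*(-22) = (3**2 + (-21 + 3*6))*(-22) = (9 + (-21 + 18))*(-22) = (9 - 3)*(-22) = 6*(-22) = -132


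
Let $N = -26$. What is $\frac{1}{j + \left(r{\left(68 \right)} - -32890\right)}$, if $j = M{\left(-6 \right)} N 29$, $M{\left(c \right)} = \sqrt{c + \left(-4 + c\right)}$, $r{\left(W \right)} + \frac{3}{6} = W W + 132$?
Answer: $\frac{150582}{5705119705} + \frac{12064 i}{5705119705} \approx 2.6394 \cdot 10^{-5} + 2.1146 \cdot 10^{-6} i$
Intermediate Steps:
$r{\left(W \right)} = \frac{263}{2} + W^{2}$ ($r{\left(W \right)} = - \frac{1}{2} + \left(W W + 132\right) = - \frac{1}{2} + \left(W^{2} + 132\right) = - \frac{1}{2} + \left(132 + W^{2}\right) = \frac{263}{2} + W^{2}$)
$M{\left(c \right)} = \sqrt{-4 + 2 c}$
$j = - 3016 i$ ($j = \sqrt{-4 + 2 \left(-6\right)} \left(-26\right) 29 = \sqrt{-4 - 12} \left(-26\right) 29 = \sqrt{-16} \left(-26\right) 29 = 4 i \left(-26\right) 29 = - 104 i 29 = - 3016 i \approx - 3016.0 i$)
$\frac{1}{j + \left(r{\left(68 \right)} - -32890\right)} = \frac{1}{- 3016 i + \left(\left(\frac{263}{2} + 68^{2}\right) - -32890\right)} = \frac{1}{- 3016 i + \left(\left(\frac{263}{2} + 4624\right) + 32890\right)} = \frac{1}{- 3016 i + \left(\frac{9511}{2} + 32890\right)} = \frac{1}{- 3016 i + \frac{75291}{2}} = \frac{1}{\frac{75291}{2} - 3016 i} = \frac{4 \left(\frac{75291}{2} + 3016 i\right)}{5705119705}$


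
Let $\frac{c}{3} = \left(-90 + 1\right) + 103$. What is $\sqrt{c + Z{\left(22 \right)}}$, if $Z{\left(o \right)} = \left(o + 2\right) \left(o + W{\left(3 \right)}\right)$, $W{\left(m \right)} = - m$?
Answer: $\sqrt{498} \approx 22.316$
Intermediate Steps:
$c = 42$ ($c = 3 \left(\left(-90 + 1\right) + 103\right) = 3 \left(-89 + 103\right) = 3 \cdot 14 = 42$)
$Z{\left(o \right)} = \left(-3 + o\right) \left(2 + o\right)$ ($Z{\left(o \right)} = \left(o + 2\right) \left(o - 3\right) = \left(2 + o\right) \left(o - 3\right) = \left(2 + o\right) \left(-3 + o\right) = \left(-3 + o\right) \left(2 + o\right)$)
$\sqrt{c + Z{\left(22 \right)}} = \sqrt{42 - \left(28 - 484\right)} = \sqrt{42 - -456} = \sqrt{42 + 456} = \sqrt{498}$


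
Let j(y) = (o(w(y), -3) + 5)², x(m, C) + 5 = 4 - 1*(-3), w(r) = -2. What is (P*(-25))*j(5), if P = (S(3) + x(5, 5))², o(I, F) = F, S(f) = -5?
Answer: -900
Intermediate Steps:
x(m, C) = 2 (x(m, C) = -5 + (4 - 1*(-3)) = -5 + (4 + 3) = -5 + 7 = 2)
j(y) = 4 (j(y) = (-3 + 5)² = 2² = 4)
P = 9 (P = (-5 + 2)² = (-3)² = 9)
(P*(-25))*j(5) = (9*(-25))*4 = -225*4 = -900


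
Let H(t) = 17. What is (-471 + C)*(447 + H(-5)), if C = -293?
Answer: -354496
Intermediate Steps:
(-471 + C)*(447 + H(-5)) = (-471 - 293)*(447 + 17) = -764*464 = -354496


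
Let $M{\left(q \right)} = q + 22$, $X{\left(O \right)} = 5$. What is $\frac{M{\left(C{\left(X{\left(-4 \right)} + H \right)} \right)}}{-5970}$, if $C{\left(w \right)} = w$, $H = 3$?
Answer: $- \frac{1}{199} \approx -0.0050251$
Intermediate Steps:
$M{\left(q \right)} = 22 + q$
$\frac{M{\left(C{\left(X{\left(-4 \right)} + H \right)} \right)}}{-5970} = \frac{22 + \left(5 + 3\right)}{-5970} = \left(22 + 8\right) \left(- \frac{1}{5970}\right) = 30 \left(- \frac{1}{5970}\right) = - \frac{1}{199}$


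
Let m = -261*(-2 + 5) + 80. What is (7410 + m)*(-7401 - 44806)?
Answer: -350152349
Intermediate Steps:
m = -703 (m = -261*3 + 80 = -87*9 + 80 = -783 + 80 = -703)
(7410 + m)*(-7401 - 44806) = (7410 - 703)*(-7401 - 44806) = 6707*(-52207) = -350152349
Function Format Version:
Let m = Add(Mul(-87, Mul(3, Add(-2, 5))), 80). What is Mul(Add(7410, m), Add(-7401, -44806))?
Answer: -350152349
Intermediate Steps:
m = -703 (m = Add(Mul(-87, Mul(3, 3)), 80) = Add(Mul(-87, 9), 80) = Add(-783, 80) = -703)
Mul(Add(7410, m), Add(-7401, -44806)) = Mul(Add(7410, -703), Add(-7401, -44806)) = Mul(6707, -52207) = -350152349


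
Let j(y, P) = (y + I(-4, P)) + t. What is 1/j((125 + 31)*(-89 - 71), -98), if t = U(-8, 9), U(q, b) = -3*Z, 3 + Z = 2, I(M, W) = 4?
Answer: -1/24953 ≈ -4.0075e-5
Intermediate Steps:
Z = -1 (Z = -3 + 2 = -1)
U(q, b) = 3 (U(q, b) = -3*(-1) = 3)
t = 3
j(y, P) = 7 + y (j(y, P) = (y + 4) + 3 = (4 + y) + 3 = 7 + y)
1/j((125 + 31)*(-89 - 71), -98) = 1/(7 + (125 + 31)*(-89 - 71)) = 1/(7 + 156*(-160)) = 1/(7 - 24960) = 1/(-24953) = -1/24953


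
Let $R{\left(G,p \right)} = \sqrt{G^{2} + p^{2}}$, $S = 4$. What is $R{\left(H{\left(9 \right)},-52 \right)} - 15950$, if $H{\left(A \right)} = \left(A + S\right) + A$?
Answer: $-15950 + 2 \sqrt{797} \approx -15894.0$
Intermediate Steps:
$H{\left(A \right)} = 4 + 2 A$ ($H{\left(A \right)} = \left(A + 4\right) + A = \left(4 + A\right) + A = 4 + 2 A$)
$R{\left(H{\left(9 \right)},-52 \right)} - 15950 = \sqrt{\left(4 + 2 \cdot 9\right)^{2} + \left(-52\right)^{2}} - 15950 = \sqrt{\left(4 + 18\right)^{2} + 2704} - 15950 = \sqrt{22^{2} + 2704} - 15950 = \sqrt{484 + 2704} - 15950 = \sqrt{3188} - 15950 = 2 \sqrt{797} - 15950 = -15950 + 2 \sqrt{797}$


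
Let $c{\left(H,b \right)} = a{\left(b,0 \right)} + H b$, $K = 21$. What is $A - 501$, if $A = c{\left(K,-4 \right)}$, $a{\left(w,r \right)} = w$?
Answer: $-589$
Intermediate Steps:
$c{\left(H,b \right)} = b + H b$
$A = -88$ ($A = - 4 \left(1 + 21\right) = \left(-4\right) 22 = -88$)
$A - 501 = -88 - 501 = -589$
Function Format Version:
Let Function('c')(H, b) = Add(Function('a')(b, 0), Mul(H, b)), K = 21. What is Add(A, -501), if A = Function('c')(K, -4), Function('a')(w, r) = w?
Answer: -589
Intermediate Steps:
Function('c')(H, b) = Add(b, Mul(H, b))
A = -88 (A = Mul(-4, Add(1, 21)) = Mul(-4, 22) = -88)
Add(A, -501) = Add(-88, -501) = -589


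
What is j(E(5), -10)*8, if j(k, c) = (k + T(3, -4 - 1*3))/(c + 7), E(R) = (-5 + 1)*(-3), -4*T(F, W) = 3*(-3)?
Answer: -38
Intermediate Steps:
T(F, W) = 9/4 (T(F, W) = -3*(-3)/4 = -1/4*(-9) = 9/4)
E(R) = 12 (E(R) = -4*(-3) = 12)
j(k, c) = (9/4 + k)/(7 + c) (j(k, c) = (k + 9/4)/(c + 7) = (9/4 + k)/(7 + c))
j(E(5), -10)*8 = ((9/4 + 12)/(7 - 10))*8 = ((57/4)/(-3))*8 = -1/3*57/4*8 = -19/4*8 = -38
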